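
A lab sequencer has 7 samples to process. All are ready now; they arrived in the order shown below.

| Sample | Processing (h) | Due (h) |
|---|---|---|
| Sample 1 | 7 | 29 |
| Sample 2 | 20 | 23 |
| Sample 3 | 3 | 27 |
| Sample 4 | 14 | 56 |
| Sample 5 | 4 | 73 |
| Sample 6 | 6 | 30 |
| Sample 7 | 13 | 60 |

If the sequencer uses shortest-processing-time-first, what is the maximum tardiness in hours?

44

SPT (increasing processing time): Sample 3 Sample 5 Sample 6 Sample 1 Sample 7 Sample 4 Sample 2.
Sample 3: 0→3, due 27, tardiness 0
Sample 5: 3→7, due 73, tardiness 0
Sample 6: 7→13, due 30, tardiness 0
Sample 1: 13→20, due 29, tardiness 0
Sample 7: 20→33, due 60, tardiness 0
Sample 4: 33→47, due 56, tardiness 0
Sample 2: 47→67, due 23, tardiness 44
Maximum = 44.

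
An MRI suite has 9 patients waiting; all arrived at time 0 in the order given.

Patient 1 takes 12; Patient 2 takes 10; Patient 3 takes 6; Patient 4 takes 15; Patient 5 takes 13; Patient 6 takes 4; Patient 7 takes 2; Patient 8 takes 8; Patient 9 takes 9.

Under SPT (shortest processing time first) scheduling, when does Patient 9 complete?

29

SPT (increasing processing time): Patient 7 Patient 6 Patient 3 Patient 8 Patient 9 Patient 2 Patient 1 Patient 5 Patient 4.
Patient 7: 0→2
Patient 6: 2→6
Patient 3: 6→12
Patient 8: 12→20
Patient 9: 20→29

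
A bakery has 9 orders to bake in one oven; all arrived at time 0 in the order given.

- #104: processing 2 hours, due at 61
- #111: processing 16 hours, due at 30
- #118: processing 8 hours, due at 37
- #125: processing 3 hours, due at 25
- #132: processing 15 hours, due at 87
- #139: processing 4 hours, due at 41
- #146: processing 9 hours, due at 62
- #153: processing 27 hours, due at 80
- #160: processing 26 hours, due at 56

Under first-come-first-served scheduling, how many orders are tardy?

FIFO (arrival order): #104 #111 #118 #125 #132 #139 #146 #153 #160.
#104: 0→2, due 61, tardiness 0
#111: 2→18, due 30, tardiness 0
#118: 18→26, due 37, tardiness 0
#125: 26→29, due 25, tardiness 4
#132: 29→44, due 87, tardiness 0
#139: 44→48, due 41, tardiness 7
#146: 48→57, due 62, tardiness 0
#153: 57→84, due 80, tardiness 4
#160: 84→110, due 56, tardiness 54
Late orders: 4.

4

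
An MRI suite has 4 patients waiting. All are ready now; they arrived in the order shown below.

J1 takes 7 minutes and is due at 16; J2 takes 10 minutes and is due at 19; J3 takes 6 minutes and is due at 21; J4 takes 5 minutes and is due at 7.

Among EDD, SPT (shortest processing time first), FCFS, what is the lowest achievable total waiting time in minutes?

34

EDD (increasing due date): J4 J1 J2 J3.
J4: waits 0, runs 0→5
J1: waits 5, runs 5→12
J2: waits 12, runs 12→22
J3: waits 22, runs 22→28
Sum = 0+5+12+22 = 39.
SPT (increasing processing time): J4 J3 J1 J2.
J4: waits 0, runs 0→5
J3: waits 5, runs 5→11
J1: waits 11, runs 11→18
J2: waits 18, runs 18→28
Sum = 0+5+11+18 = 34.
FIFO (arrival order): J1 J2 J3 J4.
J1: waits 0, runs 0→7
J2: waits 7, runs 7→17
J3: waits 17, runs 17→23
J4: waits 23, runs 23→28
Sum = 0+7+17+23 = 47.
EDD 39, SPT 34, FIFO 47 → minimum 34.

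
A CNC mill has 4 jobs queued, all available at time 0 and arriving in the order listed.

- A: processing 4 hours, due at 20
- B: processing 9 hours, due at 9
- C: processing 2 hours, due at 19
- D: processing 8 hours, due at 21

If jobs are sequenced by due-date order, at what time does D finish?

23

EDD (increasing due date): B C A D.
B: 0→9
C: 9→11
A: 11→15
D: 15→23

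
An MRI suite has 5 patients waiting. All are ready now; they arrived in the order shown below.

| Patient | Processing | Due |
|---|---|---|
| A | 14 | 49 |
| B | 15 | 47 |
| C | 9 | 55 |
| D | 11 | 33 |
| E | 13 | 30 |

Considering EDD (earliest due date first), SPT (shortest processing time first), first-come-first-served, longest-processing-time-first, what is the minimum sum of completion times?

EDD (increasing due date): E D B A C.
E: 0→13
D: 13→24
B: 24→39
A: 39→53
C: 53→62
Sum = 13+24+39+53+62 = 191.
SPT (increasing processing time): C D E A B.
C: 0→9
D: 9→20
E: 20→33
A: 33→47
B: 47→62
Sum = 9+20+33+47+62 = 171.
FIFO (arrival order): A B C D E.
A: 0→14
B: 14→29
C: 29→38
D: 38→49
E: 49→62
Sum = 14+29+38+49+62 = 192.
LPT (decreasing processing time): B A E D C.
B: 0→15
A: 15→29
E: 29→42
D: 42→53
C: 53→62
Sum = 15+29+42+53+62 = 201.
EDD 191, SPT 171, FIFO 192, LPT 201 → minimum 171.

171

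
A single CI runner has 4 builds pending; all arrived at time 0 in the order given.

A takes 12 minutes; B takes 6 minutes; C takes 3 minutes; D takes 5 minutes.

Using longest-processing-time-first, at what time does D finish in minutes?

LPT (decreasing processing time): A B D C.
A: 0→12
B: 12→18
D: 18→23

23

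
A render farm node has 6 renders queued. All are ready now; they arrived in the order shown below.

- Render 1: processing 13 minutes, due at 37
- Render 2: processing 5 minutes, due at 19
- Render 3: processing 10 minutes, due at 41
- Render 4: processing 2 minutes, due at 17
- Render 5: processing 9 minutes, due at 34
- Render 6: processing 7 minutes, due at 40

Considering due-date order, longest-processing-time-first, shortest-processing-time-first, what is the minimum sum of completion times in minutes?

EDD (increasing due date): Render 4 Render 2 Render 5 Render 1 Render 6 Render 3.
Render 4: 0→2
Render 2: 2→7
Render 5: 7→16
Render 1: 16→29
Render 6: 29→36
Render 3: 36→46
Sum = 2+7+16+29+36+46 = 136.
LPT (decreasing processing time): Render 1 Render 3 Render 5 Render 6 Render 2 Render 4.
Render 1: 0→13
Render 3: 13→23
Render 5: 23→32
Render 6: 32→39
Render 2: 39→44
Render 4: 44→46
Sum = 13+23+32+39+44+46 = 197.
SPT (increasing processing time): Render 4 Render 2 Render 6 Render 5 Render 3 Render 1.
Render 4: 0→2
Render 2: 2→7
Render 6: 7→14
Render 5: 14→23
Render 3: 23→33
Render 1: 33→46
Sum = 2+7+14+23+33+46 = 125.
EDD 136, LPT 197, SPT 125 → minimum 125.

125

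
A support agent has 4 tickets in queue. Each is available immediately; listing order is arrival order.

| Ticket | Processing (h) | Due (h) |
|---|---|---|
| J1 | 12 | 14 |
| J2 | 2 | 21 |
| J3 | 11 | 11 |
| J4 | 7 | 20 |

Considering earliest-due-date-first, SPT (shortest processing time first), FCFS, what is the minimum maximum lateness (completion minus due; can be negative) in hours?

11

EDD (increasing due date): J3 J1 J4 J2.
J3: 0→11, due 11, lateness 0
J1: 11→23, due 14, lateness 9
J4: 23→30, due 20, lateness 10
J2: 30→32, due 21, lateness 11
Maximum = 11.
SPT (increasing processing time): J2 J4 J3 J1.
J2: 0→2, due 21, lateness -19
J4: 2→9, due 20, lateness -11
J3: 9→20, due 11, lateness 9
J1: 20→32, due 14, lateness 18
Maximum = 18.
FIFO (arrival order): J1 J2 J3 J4.
J1: 0→12, due 14, lateness -2
J2: 12→14, due 21, lateness -7
J3: 14→25, due 11, lateness 14
J4: 25→32, due 20, lateness 12
Maximum = 14.
EDD 11, SPT 18, FIFO 14 → minimum 11.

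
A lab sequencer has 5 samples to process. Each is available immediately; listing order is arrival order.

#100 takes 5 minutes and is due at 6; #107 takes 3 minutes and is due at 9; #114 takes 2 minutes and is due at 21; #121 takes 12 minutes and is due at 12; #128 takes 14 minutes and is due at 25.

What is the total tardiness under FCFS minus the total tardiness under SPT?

-4

FIFO (arrival order): #100 #107 #114 #121 #128.
#100: 0→5, due 6, tardiness 0
#107: 5→8, due 9, tardiness 0
#114: 8→10, due 21, tardiness 0
#121: 10→22, due 12, tardiness 10
#128: 22→36, due 25, tardiness 11
Sum = 0+0+0+10+11 = 21.
SPT (increasing processing time): #114 #107 #100 #121 #128.
#114: 0→2, due 21, tardiness 0
#107: 2→5, due 9, tardiness 0
#100: 5→10, due 6, tardiness 4
#121: 10→22, due 12, tardiness 10
#128: 22→36, due 25, tardiness 11
Sum = 0+0+4+10+11 = 25.
Difference = 21 − 25 = -4.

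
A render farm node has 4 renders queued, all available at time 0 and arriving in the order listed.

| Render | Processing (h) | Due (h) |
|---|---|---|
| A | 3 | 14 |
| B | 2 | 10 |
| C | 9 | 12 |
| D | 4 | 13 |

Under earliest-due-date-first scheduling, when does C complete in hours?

11

EDD (increasing due date): B C D A.
B: 0→2
C: 2→11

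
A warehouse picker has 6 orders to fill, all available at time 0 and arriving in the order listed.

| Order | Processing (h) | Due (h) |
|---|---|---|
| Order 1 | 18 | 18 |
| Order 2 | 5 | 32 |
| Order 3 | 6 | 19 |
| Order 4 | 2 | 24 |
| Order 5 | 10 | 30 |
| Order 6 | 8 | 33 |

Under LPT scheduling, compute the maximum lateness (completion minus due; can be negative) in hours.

LPT (decreasing processing time): Order 1 Order 5 Order 6 Order 3 Order 2 Order 4.
Order 1: 0→18, due 18, lateness 0
Order 5: 18→28, due 30, lateness -2
Order 6: 28→36, due 33, lateness 3
Order 3: 36→42, due 19, lateness 23
Order 2: 42→47, due 32, lateness 15
Order 4: 47→49, due 24, lateness 25
Maximum = 25.

25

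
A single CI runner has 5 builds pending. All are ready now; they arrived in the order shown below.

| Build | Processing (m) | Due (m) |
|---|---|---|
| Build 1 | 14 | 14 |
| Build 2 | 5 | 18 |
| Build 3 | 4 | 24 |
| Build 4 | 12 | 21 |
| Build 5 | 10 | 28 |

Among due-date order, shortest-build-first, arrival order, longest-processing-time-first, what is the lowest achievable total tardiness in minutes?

32

EDD (increasing due date): Build 1 Build 2 Build 4 Build 3 Build 5.
Build 1: 0→14, due 14, tardiness 0
Build 2: 14→19, due 18, tardiness 1
Build 4: 19→31, due 21, tardiness 10
Build 3: 31→35, due 24, tardiness 11
Build 5: 35→45, due 28, tardiness 17
Sum = 0+1+10+11+17 = 39.
SPT (increasing processing time): Build 3 Build 2 Build 5 Build 4 Build 1.
Build 3: 0→4, due 24, tardiness 0
Build 2: 4→9, due 18, tardiness 0
Build 5: 9→19, due 28, tardiness 0
Build 4: 19→31, due 21, tardiness 10
Build 1: 31→45, due 14, tardiness 31
Sum = 0+0+0+10+31 = 41.
FIFO (arrival order): Build 1 Build 2 Build 3 Build 4 Build 5.
Build 1: 0→14, due 14, tardiness 0
Build 2: 14→19, due 18, tardiness 1
Build 3: 19→23, due 24, tardiness 0
Build 4: 23→35, due 21, tardiness 14
Build 5: 35→45, due 28, tardiness 17
Sum = 0+1+0+14+17 = 32.
LPT (decreasing processing time): Build 1 Build 4 Build 5 Build 2 Build 3.
Build 1: 0→14, due 14, tardiness 0
Build 4: 14→26, due 21, tardiness 5
Build 5: 26→36, due 28, tardiness 8
Build 2: 36→41, due 18, tardiness 23
Build 3: 41→45, due 24, tardiness 21
Sum = 0+5+8+23+21 = 57.
EDD 39, SPT 41, FIFO 32, LPT 57 → minimum 32.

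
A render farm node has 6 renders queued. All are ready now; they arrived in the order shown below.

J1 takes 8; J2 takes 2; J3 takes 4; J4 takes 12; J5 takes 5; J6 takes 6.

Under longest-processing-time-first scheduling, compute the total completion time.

LPT (decreasing processing time): J4 J1 J6 J5 J3 J2.
J4: 0→12
J1: 12→20
J6: 20→26
J5: 26→31
J3: 31→35
J2: 35→37
Sum = 12+20+26+31+35+37 = 161.

161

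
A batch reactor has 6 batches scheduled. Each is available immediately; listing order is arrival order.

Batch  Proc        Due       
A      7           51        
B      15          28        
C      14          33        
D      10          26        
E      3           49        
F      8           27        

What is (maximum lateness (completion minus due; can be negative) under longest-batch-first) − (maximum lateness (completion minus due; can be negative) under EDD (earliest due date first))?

LPT (decreasing processing time): B C D F A E.
B: 0→15, due 28, lateness -13
C: 15→29, due 33, lateness -4
D: 29→39, due 26, lateness 13
F: 39→47, due 27, lateness 20
A: 47→54, due 51, lateness 3
E: 54→57, due 49, lateness 8
Maximum = 20.
EDD (increasing due date): D F B C E A.
D: 0→10, due 26, lateness -16
F: 10→18, due 27, lateness -9
B: 18→33, due 28, lateness 5
C: 33→47, due 33, lateness 14
E: 47→50, due 49, lateness 1
A: 50→57, due 51, lateness 6
Maximum = 14.
Difference = 20 − 14 = 6.

6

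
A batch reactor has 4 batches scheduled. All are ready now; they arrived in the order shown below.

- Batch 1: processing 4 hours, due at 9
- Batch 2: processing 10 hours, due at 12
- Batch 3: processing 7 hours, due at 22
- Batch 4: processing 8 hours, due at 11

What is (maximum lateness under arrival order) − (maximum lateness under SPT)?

FIFO (arrival order): Batch 1 Batch 2 Batch 3 Batch 4.
Batch 1: 0→4, due 9, lateness -5
Batch 2: 4→14, due 12, lateness 2
Batch 3: 14→21, due 22, lateness -1
Batch 4: 21→29, due 11, lateness 18
Maximum = 18.
SPT (increasing processing time): Batch 1 Batch 3 Batch 4 Batch 2.
Batch 1: 0→4, due 9, lateness -5
Batch 3: 4→11, due 22, lateness -11
Batch 4: 11→19, due 11, lateness 8
Batch 2: 19→29, due 12, lateness 17
Maximum = 17.
Difference = 18 − 17 = 1.

1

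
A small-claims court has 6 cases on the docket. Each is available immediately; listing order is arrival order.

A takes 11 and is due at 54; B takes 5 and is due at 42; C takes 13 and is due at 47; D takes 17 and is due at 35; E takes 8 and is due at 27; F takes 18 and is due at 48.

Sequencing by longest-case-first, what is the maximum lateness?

40

LPT (decreasing processing time): F D C A E B.
F: 0→18, due 48, lateness -30
D: 18→35, due 35, lateness 0
C: 35→48, due 47, lateness 1
A: 48→59, due 54, lateness 5
E: 59→67, due 27, lateness 40
B: 67→72, due 42, lateness 30
Maximum = 40.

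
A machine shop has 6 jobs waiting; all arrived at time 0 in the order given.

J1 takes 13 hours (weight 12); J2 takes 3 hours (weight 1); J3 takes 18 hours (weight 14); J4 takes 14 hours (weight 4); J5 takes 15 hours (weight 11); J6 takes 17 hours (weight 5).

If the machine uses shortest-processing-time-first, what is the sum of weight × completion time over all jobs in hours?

SPT (increasing processing time): J2 J1 J4 J5 J6 J3.
J2: finishes 3, weight 1, w·C = 3
J1: finishes 16, weight 12, w·C = 192
J4: finishes 30, weight 4, w·C = 120
J5: finishes 45, weight 11, w·C = 495
J6: finishes 62, weight 5, w·C = 310
J3: finishes 80, weight 14, w·C = 1120
Sum = 3+192+120+495+310+1120 = 2240.

2240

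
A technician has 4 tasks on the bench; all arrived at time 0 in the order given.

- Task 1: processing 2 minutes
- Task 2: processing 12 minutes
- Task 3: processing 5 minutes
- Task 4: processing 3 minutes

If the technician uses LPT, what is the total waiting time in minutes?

49

LPT (decreasing processing time): Task 2 Task 3 Task 4 Task 1.
Task 2: waits 0, runs 0→12
Task 3: waits 12, runs 12→17
Task 4: waits 17, runs 17→20
Task 1: waits 20, runs 20→22
Sum = 0+12+17+20 = 49.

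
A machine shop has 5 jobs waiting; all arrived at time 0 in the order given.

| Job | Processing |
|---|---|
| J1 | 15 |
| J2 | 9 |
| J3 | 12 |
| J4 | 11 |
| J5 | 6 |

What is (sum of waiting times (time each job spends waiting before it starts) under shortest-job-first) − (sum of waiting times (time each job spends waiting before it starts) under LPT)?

SPT (increasing processing time): J5 J2 J4 J3 J1.
J5: waits 0, runs 0→6
J2: waits 6, runs 6→15
J4: waits 15, runs 15→26
J3: waits 26, runs 26→38
J1: waits 38, runs 38→53
Sum = 0+6+15+26+38 = 85.
LPT (decreasing processing time): J1 J3 J4 J2 J5.
J1: waits 0, runs 0→15
J3: waits 15, runs 15→27
J4: waits 27, runs 27→38
J2: waits 38, runs 38→47
J5: waits 47, runs 47→53
Sum = 0+15+27+38+47 = 127.
Difference = 85 − 127 = -42.

-42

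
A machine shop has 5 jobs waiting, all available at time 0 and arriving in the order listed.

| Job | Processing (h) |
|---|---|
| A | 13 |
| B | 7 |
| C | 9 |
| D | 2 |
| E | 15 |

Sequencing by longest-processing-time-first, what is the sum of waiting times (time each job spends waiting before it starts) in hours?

124

LPT (decreasing processing time): E A C B D.
E: waits 0, runs 0→15
A: waits 15, runs 15→28
C: waits 28, runs 28→37
B: waits 37, runs 37→44
D: waits 44, runs 44→46
Sum = 0+15+28+37+44 = 124.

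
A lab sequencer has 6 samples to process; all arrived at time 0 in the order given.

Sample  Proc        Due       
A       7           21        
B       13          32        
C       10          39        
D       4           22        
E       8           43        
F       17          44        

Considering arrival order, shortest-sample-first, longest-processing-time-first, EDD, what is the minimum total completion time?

FIFO (arrival order): A B C D E F.
A: 0→7
B: 7→20
C: 20→30
D: 30→34
E: 34→42
F: 42→59
Sum = 7+20+30+34+42+59 = 192.
SPT (increasing processing time): D A E C B F.
D: 0→4
A: 4→11
E: 11→19
C: 19→29
B: 29→42
F: 42→59
Sum = 4+11+19+29+42+59 = 164.
LPT (decreasing processing time): F B C E A D.
F: 0→17
B: 17→30
C: 30→40
E: 40→48
A: 48→55
D: 55→59
Sum = 17+30+40+48+55+59 = 249.
EDD (increasing due date): A D B C E F.
A: 0→7
D: 7→11
B: 11→24
C: 24→34
E: 34→42
F: 42→59
Sum = 7+11+24+34+42+59 = 177.
FIFO 192, SPT 164, LPT 249, EDD 177 → minimum 164.

164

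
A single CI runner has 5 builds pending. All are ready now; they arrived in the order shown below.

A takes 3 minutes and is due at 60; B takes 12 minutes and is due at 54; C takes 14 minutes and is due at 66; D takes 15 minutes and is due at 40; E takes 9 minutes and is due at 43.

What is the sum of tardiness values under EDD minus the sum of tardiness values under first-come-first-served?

-14

EDD (increasing due date): D E B A C.
D: 0→15, due 40, tardiness 0
E: 15→24, due 43, tardiness 0
B: 24→36, due 54, tardiness 0
A: 36→39, due 60, tardiness 0
C: 39→53, due 66, tardiness 0
Sum = 0+0+0+0+0 = 0.
FIFO (arrival order): A B C D E.
A: 0→3, due 60, tardiness 0
B: 3→15, due 54, tardiness 0
C: 15→29, due 66, tardiness 0
D: 29→44, due 40, tardiness 4
E: 44→53, due 43, tardiness 10
Sum = 0+0+0+4+10 = 14.
Difference = 0 − 14 = -14.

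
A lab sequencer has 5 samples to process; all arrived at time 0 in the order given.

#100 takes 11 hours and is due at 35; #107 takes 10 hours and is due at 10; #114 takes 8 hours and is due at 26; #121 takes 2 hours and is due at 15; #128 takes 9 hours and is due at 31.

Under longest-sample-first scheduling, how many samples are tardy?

LPT (decreasing processing time): #100 #107 #128 #114 #121.
#100: 0→11, due 35, tardiness 0
#107: 11→21, due 10, tardiness 11
#128: 21→30, due 31, tardiness 0
#114: 30→38, due 26, tardiness 12
#121: 38→40, due 15, tardiness 25
Late samples: 3.

3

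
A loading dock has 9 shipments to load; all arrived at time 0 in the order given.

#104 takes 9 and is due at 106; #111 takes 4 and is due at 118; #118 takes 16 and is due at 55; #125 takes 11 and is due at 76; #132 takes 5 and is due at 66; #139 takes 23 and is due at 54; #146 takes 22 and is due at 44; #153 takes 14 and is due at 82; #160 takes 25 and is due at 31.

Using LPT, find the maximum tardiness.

LPT (decreasing processing time): #160 #139 #146 #118 #153 #125 #104 #132 #111.
#160: 0→25, due 31, tardiness 0
#139: 25→48, due 54, tardiness 0
#146: 48→70, due 44, tardiness 26
#118: 70→86, due 55, tardiness 31
#153: 86→100, due 82, tardiness 18
#125: 100→111, due 76, tardiness 35
#104: 111→120, due 106, tardiness 14
#132: 120→125, due 66, tardiness 59
#111: 125→129, due 118, tardiness 11
Maximum = 59.

59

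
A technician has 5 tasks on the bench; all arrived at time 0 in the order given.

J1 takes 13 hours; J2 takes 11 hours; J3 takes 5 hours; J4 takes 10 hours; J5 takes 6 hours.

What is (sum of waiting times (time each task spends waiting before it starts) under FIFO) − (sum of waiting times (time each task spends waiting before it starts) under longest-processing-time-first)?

-6

FIFO (arrival order): J1 J2 J3 J4 J5.
J1: waits 0, runs 0→13
J2: waits 13, runs 13→24
J3: waits 24, runs 24→29
J4: waits 29, runs 29→39
J5: waits 39, runs 39→45
Sum = 0+13+24+29+39 = 105.
LPT (decreasing processing time): J1 J2 J4 J5 J3.
J1: waits 0, runs 0→13
J2: waits 13, runs 13→24
J4: waits 24, runs 24→34
J5: waits 34, runs 34→40
J3: waits 40, runs 40→45
Sum = 0+13+24+34+40 = 111.
Difference = 105 − 111 = -6.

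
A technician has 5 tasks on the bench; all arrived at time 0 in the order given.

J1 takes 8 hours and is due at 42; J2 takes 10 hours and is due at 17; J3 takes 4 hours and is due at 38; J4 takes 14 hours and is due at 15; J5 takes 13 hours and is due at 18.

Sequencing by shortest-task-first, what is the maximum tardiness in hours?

SPT (increasing processing time): J3 J1 J2 J5 J4.
J3: 0→4, due 38, tardiness 0
J1: 4→12, due 42, tardiness 0
J2: 12→22, due 17, tardiness 5
J5: 22→35, due 18, tardiness 17
J4: 35→49, due 15, tardiness 34
Maximum = 34.

34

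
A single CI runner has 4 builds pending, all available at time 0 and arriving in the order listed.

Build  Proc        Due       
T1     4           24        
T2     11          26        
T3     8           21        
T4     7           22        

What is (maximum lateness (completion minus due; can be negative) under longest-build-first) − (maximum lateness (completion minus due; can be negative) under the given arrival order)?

-2

LPT (decreasing processing time): T2 T3 T4 T1.
T2: 0→11, due 26, lateness -15
T3: 11→19, due 21, lateness -2
T4: 19→26, due 22, lateness 4
T1: 26→30, due 24, lateness 6
Maximum = 6.
FIFO (arrival order): T1 T2 T3 T4.
T1: 0→4, due 24, lateness -20
T2: 4→15, due 26, lateness -11
T3: 15→23, due 21, lateness 2
T4: 23→30, due 22, lateness 8
Maximum = 8.
Difference = 6 − 8 = -2.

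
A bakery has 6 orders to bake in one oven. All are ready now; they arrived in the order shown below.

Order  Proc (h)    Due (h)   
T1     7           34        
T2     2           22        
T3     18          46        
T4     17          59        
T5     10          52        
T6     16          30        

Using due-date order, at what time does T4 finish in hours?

70

EDD (increasing due date): T2 T6 T1 T3 T5 T4.
T2: 0→2
T6: 2→18
T1: 18→25
T3: 25→43
T5: 43→53
T4: 53→70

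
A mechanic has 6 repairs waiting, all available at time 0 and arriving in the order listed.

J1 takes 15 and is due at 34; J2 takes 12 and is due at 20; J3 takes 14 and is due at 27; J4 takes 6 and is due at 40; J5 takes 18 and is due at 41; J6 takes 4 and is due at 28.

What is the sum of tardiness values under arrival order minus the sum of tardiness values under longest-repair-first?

FIFO (arrival order): J1 J2 J3 J4 J5 J6.
J1: 0→15, due 34, tardiness 0
J2: 15→27, due 20, tardiness 7
J3: 27→41, due 27, tardiness 14
J4: 41→47, due 40, tardiness 7
J5: 47→65, due 41, tardiness 24
J6: 65→69, due 28, tardiness 41
Sum = 0+7+14+7+24+41 = 93.
LPT (decreasing processing time): J5 J1 J3 J2 J4 J6.
J5: 0→18, due 41, tardiness 0
J1: 18→33, due 34, tardiness 0
J3: 33→47, due 27, tardiness 20
J2: 47→59, due 20, tardiness 39
J4: 59→65, due 40, tardiness 25
J6: 65→69, due 28, tardiness 41
Sum = 0+0+20+39+25+41 = 125.
Difference = 93 − 125 = -32.

-32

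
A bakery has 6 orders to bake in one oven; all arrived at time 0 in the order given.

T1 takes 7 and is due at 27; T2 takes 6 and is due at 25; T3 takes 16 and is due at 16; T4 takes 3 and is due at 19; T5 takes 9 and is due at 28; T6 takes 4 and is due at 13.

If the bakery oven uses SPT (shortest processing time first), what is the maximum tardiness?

29

SPT (increasing processing time): T4 T6 T2 T1 T5 T3.
T4: 0→3, due 19, tardiness 0
T6: 3→7, due 13, tardiness 0
T2: 7→13, due 25, tardiness 0
T1: 13→20, due 27, tardiness 0
T5: 20→29, due 28, tardiness 1
T3: 29→45, due 16, tardiness 29
Maximum = 29.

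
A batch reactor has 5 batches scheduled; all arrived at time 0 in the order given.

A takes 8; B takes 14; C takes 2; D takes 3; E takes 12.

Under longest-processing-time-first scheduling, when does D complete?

37

LPT (decreasing processing time): B E A D C.
B: 0→14
E: 14→26
A: 26→34
D: 34→37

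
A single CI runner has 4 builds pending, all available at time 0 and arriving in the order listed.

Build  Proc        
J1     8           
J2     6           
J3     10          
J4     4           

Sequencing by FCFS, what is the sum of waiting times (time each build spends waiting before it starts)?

FIFO (arrival order): J1 J2 J3 J4.
J1: waits 0, runs 0→8
J2: waits 8, runs 8→14
J3: waits 14, runs 14→24
J4: waits 24, runs 24→28
Sum = 0+8+14+24 = 46.

46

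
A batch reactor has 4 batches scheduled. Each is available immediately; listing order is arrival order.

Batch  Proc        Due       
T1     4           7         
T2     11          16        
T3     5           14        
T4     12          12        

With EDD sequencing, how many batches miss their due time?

3

EDD (increasing due date): T1 T4 T3 T2.
T1: 0→4, due 7, tardiness 0
T4: 4→16, due 12, tardiness 4
T3: 16→21, due 14, tardiness 7
T2: 21→32, due 16, tardiness 16
Late batches: 3.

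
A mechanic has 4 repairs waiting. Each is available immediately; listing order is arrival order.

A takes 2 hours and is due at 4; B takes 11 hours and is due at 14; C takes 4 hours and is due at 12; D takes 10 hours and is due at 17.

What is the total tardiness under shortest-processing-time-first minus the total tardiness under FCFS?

-2

SPT (increasing processing time): A C D B.
A: 0→2, due 4, tardiness 0
C: 2→6, due 12, tardiness 0
D: 6→16, due 17, tardiness 0
B: 16→27, due 14, tardiness 13
Sum = 0+0+0+13 = 13.
FIFO (arrival order): A B C D.
A: 0→2, due 4, tardiness 0
B: 2→13, due 14, tardiness 0
C: 13→17, due 12, tardiness 5
D: 17→27, due 17, tardiness 10
Sum = 0+0+5+10 = 15.
Difference = 13 − 15 = -2.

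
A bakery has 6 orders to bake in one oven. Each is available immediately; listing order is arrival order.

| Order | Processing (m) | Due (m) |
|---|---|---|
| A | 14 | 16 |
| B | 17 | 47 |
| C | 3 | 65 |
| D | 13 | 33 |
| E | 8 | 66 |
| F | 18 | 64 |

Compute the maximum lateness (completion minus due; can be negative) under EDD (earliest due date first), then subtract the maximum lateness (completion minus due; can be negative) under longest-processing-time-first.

EDD (increasing due date): A D B F C E.
A: 0→14, due 16, lateness -2
D: 14→27, due 33, lateness -6
B: 27→44, due 47, lateness -3
F: 44→62, due 64, lateness -2
C: 62→65, due 65, lateness 0
E: 65→73, due 66, lateness 7
Maximum = 7.
LPT (decreasing processing time): F B A D E C.
F: 0→18, due 64, lateness -46
B: 18→35, due 47, lateness -12
A: 35→49, due 16, lateness 33
D: 49→62, due 33, lateness 29
E: 62→70, due 66, lateness 4
C: 70→73, due 65, lateness 8
Maximum = 33.
Difference = 7 − 33 = -26.

-26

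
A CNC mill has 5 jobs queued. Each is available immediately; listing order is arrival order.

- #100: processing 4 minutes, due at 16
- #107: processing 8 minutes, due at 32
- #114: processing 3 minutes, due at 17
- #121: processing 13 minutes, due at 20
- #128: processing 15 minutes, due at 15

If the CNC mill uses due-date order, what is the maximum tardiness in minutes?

15

EDD (increasing due date): #128 #100 #114 #121 #107.
#128: 0→15, due 15, tardiness 0
#100: 15→19, due 16, tardiness 3
#114: 19→22, due 17, tardiness 5
#121: 22→35, due 20, tardiness 15
#107: 35→43, due 32, tardiness 11
Maximum = 15.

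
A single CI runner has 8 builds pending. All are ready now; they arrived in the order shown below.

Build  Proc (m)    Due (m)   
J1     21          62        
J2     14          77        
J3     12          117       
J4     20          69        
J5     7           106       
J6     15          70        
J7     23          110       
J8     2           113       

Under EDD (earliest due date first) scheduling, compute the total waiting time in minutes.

467

EDD (increasing due date): J1 J4 J6 J2 J5 J7 J8 J3.
J1: waits 0, runs 0→21
J4: waits 21, runs 21→41
J6: waits 41, runs 41→56
J2: waits 56, runs 56→70
J5: waits 70, runs 70→77
J7: waits 77, runs 77→100
J8: waits 100, runs 100→102
J3: waits 102, runs 102→114
Sum = 0+21+41+56+70+77+100+102 = 467.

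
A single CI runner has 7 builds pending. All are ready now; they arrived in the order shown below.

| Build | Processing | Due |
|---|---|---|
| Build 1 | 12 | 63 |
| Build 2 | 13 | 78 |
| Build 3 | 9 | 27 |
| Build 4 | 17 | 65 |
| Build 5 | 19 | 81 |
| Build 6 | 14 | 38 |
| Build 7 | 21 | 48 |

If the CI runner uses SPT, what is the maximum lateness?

SPT (increasing processing time): Build 3 Build 1 Build 2 Build 6 Build 4 Build 5 Build 7.
Build 3: 0→9, due 27, lateness -18
Build 1: 9→21, due 63, lateness -42
Build 2: 21→34, due 78, lateness -44
Build 6: 34→48, due 38, lateness 10
Build 4: 48→65, due 65, lateness 0
Build 5: 65→84, due 81, lateness 3
Build 7: 84→105, due 48, lateness 57
Maximum = 57.

57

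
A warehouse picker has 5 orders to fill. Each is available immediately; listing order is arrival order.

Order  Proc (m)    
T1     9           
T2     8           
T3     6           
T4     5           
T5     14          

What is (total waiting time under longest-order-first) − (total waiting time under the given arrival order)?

LPT (decreasing processing time): T5 T1 T2 T3 T4.
T5: waits 0, runs 0→14
T1: waits 14, runs 14→23
T2: waits 23, runs 23→31
T3: waits 31, runs 31→37
T4: waits 37, runs 37→42
Sum = 0+14+23+31+37 = 105.
FIFO (arrival order): T1 T2 T3 T4 T5.
T1: waits 0, runs 0→9
T2: waits 9, runs 9→17
T3: waits 17, runs 17→23
T4: waits 23, runs 23→28
T5: waits 28, runs 28→42
Sum = 0+9+17+23+28 = 77.
Difference = 105 − 77 = 28.

28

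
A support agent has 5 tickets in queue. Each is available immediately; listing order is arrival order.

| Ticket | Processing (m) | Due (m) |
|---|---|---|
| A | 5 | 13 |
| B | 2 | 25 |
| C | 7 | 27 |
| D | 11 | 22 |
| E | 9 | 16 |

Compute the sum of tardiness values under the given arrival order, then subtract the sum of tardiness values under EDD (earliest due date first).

9

FIFO (arrival order): A B C D E.
A: 0→5, due 13, tardiness 0
B: 5→7, due 25, tardiness 0
C: 7→14, due 27, tardiness 0
D: 14→25, due 22, tardiness 3
E: 25→34, due 16, tardiness 18
Sum = 0+0+0+3+18 = 21.
EDD (increasing due date): A E D B C.
A: 0→5, due 13, tardiness 0
E: 5→14, due 16, tardiness 0
D: 14→25, due 22, tardiness 3
B: 25→27, due 25, tardiness 2
C: 27→34, due 27, tardiness 7
Sum = 0+0+3+2+7 = 12.
Difference = 21 − 12 = 9.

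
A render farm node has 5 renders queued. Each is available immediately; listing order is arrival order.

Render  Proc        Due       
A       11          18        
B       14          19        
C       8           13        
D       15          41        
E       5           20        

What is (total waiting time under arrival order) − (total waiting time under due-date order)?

FIFO (arrival order): A B C D E.
A: waits 0, runs 0→11
B: waits 11, runs 11→25
C: waits 25, runs 25→33
D: waits 33, runs 33→48
E: waits 48, runs 48→53
Sum = 0+11+25+33+48 = 117.
EDD (increasing due date): C A B E D.
C: waits 0, runs 0→8
A: waits 8, runs 8→19
B: waits 19, runs 19→33
E: waits 33, runs 33→38
D: waits 38, runs 38→53
Sum = 0+8+19+33+38 = 98.
Difference = 117 − 98 = 19.

19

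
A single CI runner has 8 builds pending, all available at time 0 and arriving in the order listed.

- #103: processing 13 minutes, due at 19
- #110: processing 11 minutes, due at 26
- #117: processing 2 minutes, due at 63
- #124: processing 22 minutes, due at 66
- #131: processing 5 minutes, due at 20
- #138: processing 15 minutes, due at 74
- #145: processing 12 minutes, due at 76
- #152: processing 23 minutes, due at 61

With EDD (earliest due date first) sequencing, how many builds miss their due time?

4

EDD (increasing due date): #103 #131 #110 #152 #117 #124 #138 #145.
#103: 0→13, due 19, tardiness 0
#131: 13→18, due 20, tardiness 0
#110: 18→29, due 26, tardiness 3
#152: 29→52, due 61, tardiness 0
#117: 52→54, due 63, tardiness 0
#124: 54→76, due 66, tardiness 10
#138: 76→91, due 74, tardiness 17
#145: 91→103, due 76, tardiness 27
Late builds: 4.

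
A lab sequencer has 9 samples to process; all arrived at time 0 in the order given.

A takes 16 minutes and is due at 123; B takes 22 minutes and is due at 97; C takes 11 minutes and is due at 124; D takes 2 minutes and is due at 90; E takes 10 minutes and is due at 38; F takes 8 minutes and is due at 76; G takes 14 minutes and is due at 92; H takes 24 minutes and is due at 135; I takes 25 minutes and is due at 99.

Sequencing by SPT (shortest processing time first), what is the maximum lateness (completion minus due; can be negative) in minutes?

SPT (increasing processing time): D F E C G A B H I.
D: 0→2, due 90, lateness -88
F: 2→10, due 76, lateness -66
E: 10→20, due 38, lateness -18
C: 20→31, due 124, lateness -93
G: 31→45, due 92, lateness -47
A: 45→61, due 123, lateness -62
B: 61→83, due 97, lateness -14
H: 83→107, due 135, lateness -28
I: 107→132, due 99, lateness 33
Maximum = 33.

33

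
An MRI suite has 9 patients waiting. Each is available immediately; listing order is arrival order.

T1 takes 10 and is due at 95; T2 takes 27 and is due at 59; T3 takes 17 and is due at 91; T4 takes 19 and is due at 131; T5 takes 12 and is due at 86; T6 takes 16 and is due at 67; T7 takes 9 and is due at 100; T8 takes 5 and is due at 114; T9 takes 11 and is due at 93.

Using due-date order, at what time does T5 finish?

EDD (increasing due date): T2 T6 T5 T3 T9 T1 T7 T8 T4.
T2: 0→27
T6: 27→43
T5: 43→55

55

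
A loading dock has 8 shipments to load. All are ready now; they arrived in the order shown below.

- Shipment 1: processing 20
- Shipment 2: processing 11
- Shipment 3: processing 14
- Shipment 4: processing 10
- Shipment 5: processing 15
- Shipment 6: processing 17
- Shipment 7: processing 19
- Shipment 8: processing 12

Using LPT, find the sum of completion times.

594

LPT (decreasing processing time): Shipment 1 Shipment 7 Shipment 6 Shipment 5 Shipment 3 Shipment 8 Shipment 2 Shipment 4.
Shipment 1: 0→20
Shipment 7: 20→39
Shipment 6: 39→56
Shipment 5: 56→71
Shipment 3: 71→85
Shipment 8: 85→97
Shipment 2: 97→108
Shipment 4: 108→118
Sum = 20+39+56+71+85+97+108+118 = 594.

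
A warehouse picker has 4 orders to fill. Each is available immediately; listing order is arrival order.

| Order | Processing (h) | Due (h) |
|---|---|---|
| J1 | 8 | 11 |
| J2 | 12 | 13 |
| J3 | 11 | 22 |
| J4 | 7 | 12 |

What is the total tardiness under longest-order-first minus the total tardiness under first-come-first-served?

LPT (decreasing processing time): J2 J3 J1 J4.
J2: 0→12, due 13, tardiness 0
J3: 12→23, due 22, tardiness 1
J1: 23→31, due 11, tardiness 20
J4: 31→38, due 12, tardiness 26
Sum = 0+1+20+26 = 47.
FIFO (arrival order): J1 J2 J3 J4.
J1: 0→8, due 11, tardiness 0
J2: 8→20, due 13, tardiness 7
J3: 20→31, due 22, tardiness 9
J4: 31→38, due 12, tardiness 26
Sum = 0+7+9+26 = 42.
Difference = 47 − 42 = 5.

5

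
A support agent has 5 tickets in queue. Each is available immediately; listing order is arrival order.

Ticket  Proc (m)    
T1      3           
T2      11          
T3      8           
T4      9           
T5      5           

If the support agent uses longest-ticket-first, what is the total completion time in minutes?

128

LPT (decreasing processing time): T2 T4 T3 T5 T1.
T2: 0→11
T4: 11→20
T3: 20→28
T5: 28→33
T1: 33→36
Sum = 11+20+28+33+36 = 128.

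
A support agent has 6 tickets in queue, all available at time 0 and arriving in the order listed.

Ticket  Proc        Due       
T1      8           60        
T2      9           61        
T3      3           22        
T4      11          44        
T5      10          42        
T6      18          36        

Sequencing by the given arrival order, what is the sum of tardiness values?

FIFO (arrival order): T1 T2 T3 T4 T5 T6.
T1: 0→8, due 60, tardiness 0
T2: 8→17, due 61, tardiness 0
T3: 17→20, due 22, tardiness 0
T4: 20→31, due 44, tardiness 0
T5: 31→41, due 42, tardiness 0
T6: 41→59, due 36, tardiness 23
Sum = 0+0+0+0+0+23 = 23.

23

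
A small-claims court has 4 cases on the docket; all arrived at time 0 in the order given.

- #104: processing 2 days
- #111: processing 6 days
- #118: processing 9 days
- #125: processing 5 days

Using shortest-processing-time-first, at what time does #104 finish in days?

2

SPT (increasing processing time): #104 #125 #111 #118.
#104: 0→2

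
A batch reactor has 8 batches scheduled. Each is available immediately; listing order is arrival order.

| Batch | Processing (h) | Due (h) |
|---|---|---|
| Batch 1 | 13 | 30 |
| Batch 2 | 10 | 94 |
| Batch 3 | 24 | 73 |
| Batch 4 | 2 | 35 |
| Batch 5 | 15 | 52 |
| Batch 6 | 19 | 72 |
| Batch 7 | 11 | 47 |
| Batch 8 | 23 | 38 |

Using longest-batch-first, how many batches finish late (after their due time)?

LPT (decreasing processing time): Batch 3 Batch 8 Batch 6 Batch 5 Batch 1 Batch 7 Batch 2 Batch 4.
Batch 3: 0→24, due 73, tardiness 0
Batch 8: 24→47, due 38, tardiness 9
Batch 6: 47→66, due 72, tardiness 0
Batch 5: 66→81, due 52, tardiness 29
Batch 1: 81→94, due 30, tardiness 64
Batch 7: 94→105, due 47, tardiness 58
Batch 2: 105→115, due 94, tardiness 21
Batch 4: 115→117, due 35, tardiness 82
Late batches: 6.

6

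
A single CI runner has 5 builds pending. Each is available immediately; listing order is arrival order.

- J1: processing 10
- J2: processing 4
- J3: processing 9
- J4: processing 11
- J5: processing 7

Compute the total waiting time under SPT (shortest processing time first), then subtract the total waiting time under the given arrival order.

SPT (increasing processing time): J2 J5 J3 J1 J4.
J2: waits 0, runs 0→4
J5: waits 4, runs 4→11
J3: waits 11, runs 11→20
J1: waits 20, runs 20→30
J4: waits 30, runs 30→41
Sum = 0+4+11+20+30 = 65.
FIFO (arrival order): J1 J2 J3 J4 J5.
J1: waits 0, runs 0→10
J2: waits 10, runs 10→14
J3: waits 14, runs 14→23
J4: waits 23, runs 23→34
J5: waits 34, runs 34→41
Sum = 0+10+14+23+34 = 81.
Difference = 65 − 81 = -16.

-16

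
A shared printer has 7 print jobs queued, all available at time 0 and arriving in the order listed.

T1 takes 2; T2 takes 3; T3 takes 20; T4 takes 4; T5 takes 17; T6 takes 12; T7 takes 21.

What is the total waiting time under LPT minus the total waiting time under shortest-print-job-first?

208

LPT (decreasing processing time): T7 T3 T5 T6 T4 T2 T1.
T7: waits 0, runs 0→21
T3: waits 21, runs 21→41
T5: waits 41, runs 41→58
T6: waits 58, runs 58→70
T4: waits 70, runs 70→74
T2: waits 74, runs 74→77
T1: waits 77, runs 77→79
Sum = 0+21+41+58+70+74+77 = 341.
SPT (increasing processing time): T1 T2 T4 T6 T5 T3 T7.
T1: waits 0, runs 0→2
T2: waits 2, runs 2→5
T4: waits 5, runs 5→9
T6: waits 9, runs 9→21
T5: waits 21, runs 21→38
T3: waits 38, runs 38→58
T7: waits 58, runs 58→79
Sum = 0+2+5+9+21+38+58 = 133.
Difference = 341 − 133 = 208.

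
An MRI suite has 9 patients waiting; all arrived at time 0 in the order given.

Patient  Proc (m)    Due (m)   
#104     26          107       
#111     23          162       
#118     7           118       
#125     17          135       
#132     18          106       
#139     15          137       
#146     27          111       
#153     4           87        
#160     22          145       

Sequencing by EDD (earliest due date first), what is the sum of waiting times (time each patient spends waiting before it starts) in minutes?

580

EDD (increasing due date): #153 #132 #104 #146 #118 #125 #139 #160 #111.
#153: waits 0, runs 0→4
#132: waits 4, runs 4→22
#104: waits 22, runs 22→48
#146: waits 48, runs 48→75
#118: waits 75, runs 75→82
#125: waits 82, runs 82→99
#139: waits 99, runs 99→114
#160: waits 114, runs 114→136
#111: waits 136, runs 136→159
Sum = 0+4+22+48+75+82+99+114+136 = 580.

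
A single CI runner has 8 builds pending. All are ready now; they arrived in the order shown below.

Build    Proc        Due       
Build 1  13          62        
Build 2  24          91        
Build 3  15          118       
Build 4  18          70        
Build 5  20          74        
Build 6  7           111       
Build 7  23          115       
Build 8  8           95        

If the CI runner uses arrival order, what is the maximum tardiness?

FIFO (arrival order): Build 1 Build 2 Build 3 Build 4 Build 5 Build 6 Build 7 Build 8.
Build 1: 0→13, due 62, tardiness 0
Build 2: 13→37, due 91, tardiness 0
Build 3: 37→52, due 118, tardiness 0
Build 4: 52→70, due 70, tardiness 0
Build 5: 70→90, due 74, tardiness 16
Build 6: 90→97, due 111, tardiness 0
Build 7: 97→120, due 115, tardiness 5
Build 8: 120→128, due 95, tardiness 33
Maximum = 33.

33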